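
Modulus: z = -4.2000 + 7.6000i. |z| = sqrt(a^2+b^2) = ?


|z| = sqrt((-4.2)^2 + 7.6^2) = sqrt(17.64 + 57.76) = sqrt(75.4) = 8.6833

|z| = 8.6833


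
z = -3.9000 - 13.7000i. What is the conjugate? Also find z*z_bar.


z_bar = -3.9000 + 13.7000i
z*z_bar = (-3.9)^2 + (-13.7)^2 = 15.21 + 187.69 = 202.9

z_bar = -3.9000 + 13.7000i, z*z_bar = 202.9


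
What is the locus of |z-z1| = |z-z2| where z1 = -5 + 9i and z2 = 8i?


Equal distances means the locus is the perpendicular bisector of z1 and z2.
Midpoint = ((-5+0)/2, (9+8)/2) = (-2.5000, 8.5000)

Perpendicular bisector through (-2.5000, 8.5000)


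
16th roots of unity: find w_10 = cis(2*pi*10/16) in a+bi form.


Angle = 360*10/16 = 225°
a = cos(225°) = -0.7071
b = sin(225°) = -0.7071

-0.7071 - 0.7071i


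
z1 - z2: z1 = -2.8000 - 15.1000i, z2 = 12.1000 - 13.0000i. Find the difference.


Real: -2.8 - 12.1 = -14.9
Imag: -15.1 + 13 = -2.1

-14.9000 - 2.1000i


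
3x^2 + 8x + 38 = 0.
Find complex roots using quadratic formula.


disc = 8^2 - 4*3*38 = 64 - 456 = -392
sqrt(|disc|) = sqrt(392) = 19.7990
Real part = -8/(2*3) = -1.3333
Imag part = 19.7990/(2*3) = 3.2998

-1.3333 ± 3.2998i


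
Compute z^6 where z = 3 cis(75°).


r^6 = 3^6 = 729
n*theta = 6*75° = 450° = 90° (mod 360)
a = 729*cos(90°) = 0
b = 729*sin(90°) = 729.0000

729 cis(90°) = 0 + 729.0000i


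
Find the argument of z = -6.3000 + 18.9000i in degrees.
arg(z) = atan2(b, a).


Re = -6.3, Im = 18.9
arg = atan2(18.9, -6.3) = 108.4349 degrees

arg(z) = 108.4349 degrees


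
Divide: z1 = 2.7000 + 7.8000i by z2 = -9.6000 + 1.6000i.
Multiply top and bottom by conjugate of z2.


Conjugate of z2 = -9.6000 - 1.6000i
Numerator: (2.7000 + 7.8000i)(-9.6000 - 1.6000i) = -13.4400 - 79.2000i
Denominator: (-9.6)^2 + 1.6^2 = 94.72
Result = (-13.4400 - 79.2000i)/94.72

-0.1419 - 0.8361i


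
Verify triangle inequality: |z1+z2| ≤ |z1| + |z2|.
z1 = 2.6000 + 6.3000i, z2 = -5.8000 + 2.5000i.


|z1| = sqrt(2.6^2 + 6.3^2) = sqrt(46.45) = 6.8154
|z2| = sqrt((-5.8)^2 + 2.5^2) = sqrt(39.89) = 6.3159
z1+z2 = -3.2000 + 8.8000i
|z1+z2| = sqrt(87.68) = 9.3638
|z1|+|z2| = 6.8154 + 6.3159 = 13.1313

|z1+z2| = 9.3638 ≤ |z1|+|z2| = 13.1313 (verified)


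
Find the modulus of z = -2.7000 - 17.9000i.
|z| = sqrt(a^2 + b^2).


|z| = sqrt((-2.7)^2 + (-17.9)^2) = sqrt(7.29 + 320.41) = sqrt(327.7) = 18.1025

|z| = 18.1025


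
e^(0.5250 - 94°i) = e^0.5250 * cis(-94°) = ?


e^0.5250 = 1.69046
cos(-94°) = -0.06976
sin(-94°) = -0.99756
Real = 1.69046*(-0.06976) = -0.1179
Imag = 1.69046*(-0.99756) = -1.6863

-0.1179 - 1.6863i


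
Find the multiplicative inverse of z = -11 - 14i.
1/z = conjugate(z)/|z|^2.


|z|^2 = 121+196 = 317
1/z = (-11 + 14i)/317

1/z = -0.0347 + 0.0442i


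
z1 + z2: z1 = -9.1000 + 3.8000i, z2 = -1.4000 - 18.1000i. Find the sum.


Real: -9.1 - 1.4 = -10.5
Imag: 3.8 - 18.1 = -14.3

-10.5000 - 14.3000i


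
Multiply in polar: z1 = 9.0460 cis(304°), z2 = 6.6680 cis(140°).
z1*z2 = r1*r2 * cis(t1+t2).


r = 9.0460 * 6.6680 = 60.3187
theta = 304° + 140° = 444° = 84° (mod 360)

60.3187 cis(84°)


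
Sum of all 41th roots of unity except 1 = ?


With w = e^(2*pi*i/41), all 41 of the 41th roots of unity w^0 = 1, w, ..., w^(40) sum to 0: 1 + w + ... + w^(40) = (1 - w^41)/(1 - w) = 0 since w^41 = 1, w ≠ 1.
Removing the root 1: w + w^2 + ... + w^(40) = 0 - 1 = -1

Sum = -1


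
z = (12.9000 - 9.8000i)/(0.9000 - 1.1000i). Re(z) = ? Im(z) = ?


Multiply by conjugate: (12.9000 - 9.8000i)(0.9000 + 1.1000i) / (0.9^2 + (-1.1)^2)
Numerator real = 12.9*0.9 - (9.8)*(-1.1) = 22.39
Numerator imag = -9.8*0.9 - 12.9*(-1.1) = 5.37
Denominator = 2.02
Re(z) = 22.39/2.02 = 11.0842
Im(z) = 5.37/2.02 = 2.6584

Re(z) = 11.0842, Im(z) = 2.6584


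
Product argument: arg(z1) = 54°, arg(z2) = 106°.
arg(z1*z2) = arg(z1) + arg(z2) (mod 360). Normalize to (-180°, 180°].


arg(z1*z2) = 54° + 106° = 160°
Normalized to (-180°, 180°]: 160°

160°


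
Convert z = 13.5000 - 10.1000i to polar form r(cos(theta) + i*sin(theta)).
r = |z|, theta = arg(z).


r = sqrt(182.25+102.01) = sqrt(284.26) = 16.8600
theta = atan2(-10.1, 13.5) = -36.8019 degrees

r = 16.8600, theta = -36.8019 degrees


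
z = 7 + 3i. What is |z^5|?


|z| = sqrt(49+9) = sqrt(58) = 7.6158
|z^5| = |z|^5 = (sqrt(58))^5 = 58^2 * sqrt(58) = 3364*sqrt(58)

|z^5| = 3364*sqrt(58) ≈ 25619.4607


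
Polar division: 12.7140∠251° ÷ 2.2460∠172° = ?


r = 12.7140 / 2.2460 = 5.6607
theta = 251° - 172° = 79° = 79° (mod 360)

5.6607 cis(79°)


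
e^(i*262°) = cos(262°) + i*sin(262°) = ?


cos(262°) = -0.1392
sin(262°) = -0.9903

e^(i*262°) = -0.1392 - 0.9903i


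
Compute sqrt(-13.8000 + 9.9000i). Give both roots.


|z| = sqrt(190.44+98.01) = 16.9838
sqrt((|z|+a)/2) = sqrt((16.9838+(-13.8))/2) = sqrt(1.5919) = 1.2617
sqrt((|z|-a)/2) = sqrt((16.9838-(-13.8))/2) = sqrt(15.3919) = 3.9233

±(1.2617 + 3.9233i) i.e. 1.2617 + 3.9233i and -1.2617 - 3.9233i


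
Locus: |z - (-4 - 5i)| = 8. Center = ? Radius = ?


|z - z0| = r is a circle with center z0 and radius r.
Center = (-4, -5), radius = 8

Circle with center (-4, -5) and radius 8


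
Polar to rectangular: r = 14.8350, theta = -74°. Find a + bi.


a = 14.8350*cos(-74°) = 14.8350*0.27564 = 4.0891
b = 14.8350*sin(-74°) = 14.8350*(-0.96126) = -14.2603

4.0891 - 14.2603i


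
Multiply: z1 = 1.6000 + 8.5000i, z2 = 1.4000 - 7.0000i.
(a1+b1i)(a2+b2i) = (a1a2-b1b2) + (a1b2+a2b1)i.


Real = 1.6*1.4 - 8.5*(-7) = 2.24 - (-59.5) = 61.74
Imag = 1.6*(-7) + 1.4*8.5 = -11.2 + 11.9 = 0.7

61.7400 + 0.7000i


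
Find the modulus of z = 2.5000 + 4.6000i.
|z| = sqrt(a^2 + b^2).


|z| = sqrt(2.5^2 + 4.6^2) = sqrt(6.25 + 21.16) = sqrt(27.41) = 5.2355

|z| = 5.2355


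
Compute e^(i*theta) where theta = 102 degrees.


cos(102°) = -0.2079
sin(102°) = 0.9781

e^(i*102°) = -0.2079 + 0.9781i


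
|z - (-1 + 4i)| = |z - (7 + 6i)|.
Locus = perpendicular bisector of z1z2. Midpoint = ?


Equal distances means the locus is the perpendicular bisector of z1 and z2.
Midpoint = ((-1+7)/2, (4+6)/2) = (3.0000, 5.0000)

Perpendicular bisector through (3.0000, 5.0000)


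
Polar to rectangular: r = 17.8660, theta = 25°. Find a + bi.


a = 17.8660*cos(25°) = 17.8660*0.90631 = 16.1921
b = 17.8660*sin(25°) = 17.8660*0.42262 = 7.5505

16.1921 + 7.5505i


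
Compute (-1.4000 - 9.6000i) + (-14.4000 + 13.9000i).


Real: -1.4 - 14.4 = -15.8
Imag: -9.6 + 13.9 = 4.3

-15.8000 + 4.3000i


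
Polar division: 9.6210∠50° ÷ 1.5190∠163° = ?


r = 9.6210 / 1.5190 = 6.3338
theta = 50° - 163° = -113° = 247° (mod 360)

6.3338 cis(247°)


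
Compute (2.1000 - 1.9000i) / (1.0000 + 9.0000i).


Conjugate of z2 = 1.0000 - 9.0000i
Numerator: (2.1000 - 1.9000i)(1.0000 - 9.0000i) = -15.0000 - 20.8000i
Denominator: 1^2 + 9^2 = 82
Result = (-15.0000 - 20.8000i)/82

-0.1829 - 0.2537i


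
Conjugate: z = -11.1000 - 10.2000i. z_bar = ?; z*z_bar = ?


z_bar = -11.1000 + 10.2000i
z*z_bar = (-11.1)^2 + (-10.2)^2 = 123.21 + 104.04 = 227.25

z_bar = -11.1000 + 10.2000i, z*z_bar = 227.25


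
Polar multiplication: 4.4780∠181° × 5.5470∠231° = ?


r = 4.4780 * 5.5470 = 24.8395
theta = 181° + 231° = 412° = 52° (mod 360)

24.8395 cis(52°)


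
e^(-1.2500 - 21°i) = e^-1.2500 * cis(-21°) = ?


e^-1.2500 = 0.2865
cos(-21°) = 0.9336
sin(-21°) = -0.3584
Real = 0.2865*0.9336 = 0.2675
Imag = 0.2865*(-0.3584) = -0.1027

0.2675 - 0.1027i


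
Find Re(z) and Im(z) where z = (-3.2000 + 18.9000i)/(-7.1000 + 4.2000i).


Multiply by conjugate: (-3.2000 + 18.9000i)(-7.1000 - 4.2000i) / ((-7.1)^2 + 4.2^2)
Numerator real = -3.2*(-7.1) + 18.9*4.2 = 102.1
Numerator imag = 18.9*(-7.1) - (-3.2)*4.2 = -120.75
Denominator = 68.05
Re(z) = 102.1/68.05 = 1.5004
Im(z) = -120.75/68.05 = -1.7744

Re(z) = 1.5004, Im(z) = -1.7744


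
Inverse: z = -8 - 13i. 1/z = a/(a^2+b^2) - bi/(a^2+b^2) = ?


|z|^2 = 64+169 = 233
1/z = (-8 + 13i)/233

1/z = -0.0343 + 0.0558i


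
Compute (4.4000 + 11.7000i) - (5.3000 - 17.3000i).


Real: 4.4 - 5.3 = -0.9
Imag: 11.7 + 17.3 = 29

-0.9000 + 29.0000i


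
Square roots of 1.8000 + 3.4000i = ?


|z| = sqrt(3.24+11.56) = 3.8471
sqrt((|z|+a)/2) = sqrt((3.8471+1.8)/2) = sqrt(2.8235) = 1.6803
sqrt((|z|-a)/2) = sqrt((3.8471-1.8)/2) = sqrt(1.0235) = 1.0117

±(1.6803 + 1.0117i) i.e. 1.6803 + 1.0117i and -1.6803 - 1.0117i


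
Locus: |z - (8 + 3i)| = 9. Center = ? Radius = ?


|z - z0| = r is a circle with center z0 and radius r.
Center = (8, 3), radius = 9

Circle with center (8, 3) and radius 9


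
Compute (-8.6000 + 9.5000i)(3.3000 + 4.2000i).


Real = -8.6*3.3 - 9.5*4.2 = -28.38 - 39.9 = -68.28
Imag = -8.6*4.2 + 3.3*9.5 = -36.12 + 31.35 = -4.77

-68.2800 - 4.7700i


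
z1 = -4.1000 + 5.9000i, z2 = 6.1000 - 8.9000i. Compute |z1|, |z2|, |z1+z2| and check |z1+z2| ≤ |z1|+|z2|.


|z1| = sqrt((-4.1)^2 + 5.9^2) = sqrt(51.62) = 7.1847
|z2| = sqrt(6.1^2 + (-8.9)^2) = sqrt(116.42) = 10.7898
z1+z2 = 2.0000 - 3.0000i
|z1+z2| = sqrt(13) = 3.6056
|z1|+|z2| = 7.1847 + 10.7898 = 17.9745

|z1+z2| = 3.6056 ≤ |z1|+|z2| = 17.9745 (verified)


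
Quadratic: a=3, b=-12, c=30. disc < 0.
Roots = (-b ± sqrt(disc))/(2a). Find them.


disc = (-12)^2 - 4*3*30 = 144 - 360 = -216
sqrt(|disc|) = sqrt(216) = 14.6969
Real part = 12/(2*3) = 2.0000
Imag part = 14.6969/(2*3) = 2.4495

2.0000 ± 2.4495i


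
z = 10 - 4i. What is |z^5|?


|z| = sqrt(100+16) = sqrt(116) = 10.7703
|z^5| = |z|^5 = (sqrt(116))^5 = 116^2 * sqrt(116) = 13456*sqrt(116)

|z^5| = 13456*sqrt(116) ≈ 144925.5553


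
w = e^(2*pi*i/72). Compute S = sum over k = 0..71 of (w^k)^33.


The roots are w_k = w^k with w = e^(2*pi*i/72), and (w^k)^33 = (w^33)^k.
So S = 1 + u + u^2 + ... + u^(71) with u = w^33.
33 = 0*72 + 33, so 33 is not a multiple of 72: u = w^33 ≠ 1 (w is a primitive 72th root), while u^72 = (w^72)^33 = 1.
Geometric series: S = (1 - u^72)/(1 - u) = (1 - 1)/(1 - u) = 0

S = 0


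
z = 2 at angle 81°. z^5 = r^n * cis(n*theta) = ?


r^5 = 2^5 = 32
n*theta = 5*81° = 405° = 45° (mod 360)
a = 32*cos(45°) = 22.6274
b = 32*sin(45°) = 22.6274

32 cis(45°) = 22.6274 + 22.6274i


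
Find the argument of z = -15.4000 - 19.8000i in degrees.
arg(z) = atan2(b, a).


Re = -15.4, Im = -19.8
arg = atan2(-19.8, -15.4) = -127.8750 degrees

arg(z) = -127.8750 degrees


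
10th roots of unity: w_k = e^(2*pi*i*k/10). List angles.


The 10th roots of unity are cis(360k/10°) for k=0..9
Angle step = 360/10 = 36°
Primitive root: cis(36°)
Primitive root = 0.8090 + 0.5878i

10 roots at angles: 0°, 36°, 72°, 108°, 144°, 180°, 216°, 252°, 288°, 324°


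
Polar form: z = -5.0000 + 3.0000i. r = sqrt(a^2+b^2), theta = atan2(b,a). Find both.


r = sqrt(25+9) = sqrt(34) = 5.8310
theta = atan2(3, -5) = 149.0362 degrees

r = 5.8310, theta = 149.0362 degrees


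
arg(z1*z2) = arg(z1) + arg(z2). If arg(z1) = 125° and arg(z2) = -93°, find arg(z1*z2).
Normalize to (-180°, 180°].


arg(z1*z2) = 125° - 93° = 32°
Normalized to (-180°, 180°]: 32°

32°


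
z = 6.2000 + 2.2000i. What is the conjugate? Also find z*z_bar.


z_bar = 6.2000 - 2.2000i
z*z_bar = 6.2^2 + 2.2^2 = 38.44 + 4.84 = 43.28

z_bar = 6.2000 - 2.2000i, z*z_bar = 43.28


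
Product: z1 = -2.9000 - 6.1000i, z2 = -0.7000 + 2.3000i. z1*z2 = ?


Real = -2.9*(-0.7) - (-6.1)*2.3 = 2.03 - (-14.03) = 16.06
Imag = -2.9*2.3 - (0.7)*(-6.1) = -6.67 + 4.27 = -2.4

16.0600 - 2.4000i


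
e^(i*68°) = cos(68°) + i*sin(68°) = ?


cos(68°) = 0.3746
sin(68°) = 0.9272

e^(i*68°) = 0.3746 + 0.9272i


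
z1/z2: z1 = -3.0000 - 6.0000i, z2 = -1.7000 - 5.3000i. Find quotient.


Conjugate of z2 = -1.7000 + 5.3000i
Numerator: (-3.0000 - 6.0000i)(-1.7000 + 5.3000i) = 36.9000 - 5.7000i
Denominator: (-1.7)^2 + (-5.3)^2 = 30.98
Result = (36.9000 - 5.7000i)/30.98

1.1911 - 0.1840i


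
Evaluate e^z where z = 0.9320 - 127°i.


e^0.9320 = 2.5396
cos(-127°) = -0.60182
sin(-127°) = -0.79864
Real = 2.5396*(-0.60182) = -1.5284
Imag = 2.5396*(-0.79864) = -2.0282

-1.5284 - 2.0282i


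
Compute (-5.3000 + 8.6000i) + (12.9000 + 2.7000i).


Real: -5.3 + 12.9 = 7.6
Imag: 8.6 + 2.7 = 11.3

7.6000 + 11.3000i


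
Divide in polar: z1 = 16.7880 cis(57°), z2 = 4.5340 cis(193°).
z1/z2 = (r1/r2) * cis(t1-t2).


r = 16.7880 / 4.5340 = 3.7027
theta = 57° - 193° = -136° = 224° (mod 360)

3.7027 cis(224°)


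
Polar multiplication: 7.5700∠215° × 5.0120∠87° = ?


r = 7.5700 * 5.0120 = 37.9408
theta = 215° + 87° = 302° = 302° (mod 360)

37.9408 cis(302°)


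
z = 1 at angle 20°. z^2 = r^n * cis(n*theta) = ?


r^2 = 1^2 = 1
n*theta = 2*20° = 40° = 40° (mod 360)
a = 1*cos(40°) = 0.7660
b = 1*sin(40°) = 0.6428

1 cis(40°) = 0.7660 + 0.6428i


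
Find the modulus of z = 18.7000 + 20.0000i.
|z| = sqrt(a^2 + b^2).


|z| = sqrt(18.7^2 + 20^2) = sqrt(349.69 + 400) = sqrt(749.69) = 27.3805

|z| = 27.3805


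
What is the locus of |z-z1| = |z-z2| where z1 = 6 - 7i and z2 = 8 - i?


Equal distances means the locus is the perpendicular bisector of z1 and z2.
Midpoint = ((6+8)/2, (-7+(-1))/2) = (7.0000, -4.0000)

Perpendicular bisector through (7.0000, -4.0000)


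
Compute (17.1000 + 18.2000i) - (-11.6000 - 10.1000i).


Real: 17.1 + 11.6 = 28.7
Imag: 18.2 + 10.1 = 28.3

28.7000 + 28.3000i


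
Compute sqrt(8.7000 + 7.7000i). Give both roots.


|z| = sqrt(75.69+59.29) = 11.6181
sqrt((|z|+a)/2) = sqrt((11.6181+8.7)/2) = sqrt(10.1590) = 3.1873
sqrt((|z|-a)/2) = sqrt((11.6181-8.7)/2) = sqrt(1.4590) = 1.2079

±(3.1873 + 1.2079i) i.e. 3.1873 + 1.2079i and -3.1873 - 1.2079i


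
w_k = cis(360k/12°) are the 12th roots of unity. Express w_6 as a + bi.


Angle = 360*6/12 = 180°
a = cos(180°) = -1.0000
b = sin(180°) = 0

-1.0000 + 0i


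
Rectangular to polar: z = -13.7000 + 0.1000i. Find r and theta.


r = sqrt(187.69+0.01) = sqrt(187.7) = 13.7004
theta = atan2(0.1, -13.7) = 179.5818 degrees

r = 13.7004, theta = 179.5818 degrees


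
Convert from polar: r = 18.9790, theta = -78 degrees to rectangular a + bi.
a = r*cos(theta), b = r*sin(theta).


a = 18.9790*cos(-78°) = 18.9790*0.207912 = 3.9460
b = 18.9790*sin(-78°) = 18.9790*(-0.97815) = -18.5643

3.9460 - 18.5643i


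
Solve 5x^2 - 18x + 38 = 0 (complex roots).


disc = (-18)^2 - 4*5*38 = 324 - 760 = -436
sqrt(|disc|) = sqrt(436) = 20.8806
Real part = 18/(2*5) = 1.8000
Imag part = 20.8806/(2*5) = 2.0881

1.8000 ± 2.0881i


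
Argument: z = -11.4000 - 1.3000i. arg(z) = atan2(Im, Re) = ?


Re = -11.4, Im = -1.3
arg = atan2(-1.3, -11.4) = -173.4944 degrees

arg(z) = -173.4944 degrees


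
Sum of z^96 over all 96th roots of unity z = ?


The roots are w_k = w^k with w = e^(2*pi*i/96), and (w^k)^96 = (w^96)^k.
So S = 1 + u + u^2 + ... + u^(95) with u = w^96.
96 = 1*96 + 0, so 96 is a multiple of 96 and u = (w^96)^1 = 1.
Every one of the 96 terms equals 1: S = 96

S = 96


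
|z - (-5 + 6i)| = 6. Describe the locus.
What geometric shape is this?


|z - z0| = r is a circle with center z0 and radius r.
Center = (-5, 6), radius = 6

Circle with center (-5, 6) and radius 6


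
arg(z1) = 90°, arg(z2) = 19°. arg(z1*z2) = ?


arg(z1*z2) = 90° + 19° = 109°
Normalized to (-180°, 180°]: 109°

109°


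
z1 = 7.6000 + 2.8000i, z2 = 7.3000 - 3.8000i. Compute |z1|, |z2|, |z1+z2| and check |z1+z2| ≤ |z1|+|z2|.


|z1| = sqrt(7.6^2 + 2.8^2) = sqrt(65.6) = 8.0994
|z2| = sqrt(7.3^2 + (-3.8)^2) = sqrt(67.73) = 8.2298
z1+z2 = 14.9000 - i
|z1+z2| = sqrt(223.01) = 14.9335
|z1|+|z2| = 8.0994 + 8.2298 = 16.3292

|z1+z2| = 14.9335 ≤ |z1|+|z2| = 16.3292 (verified)


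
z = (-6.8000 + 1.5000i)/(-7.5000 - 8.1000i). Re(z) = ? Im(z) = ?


Multiply by conjugate: (-6.8000 + 1.5000i)(-7.5000 + 8.1000i) / ((-7.5)^2 + (-8.1)^2)
Numerator real = -6.8*(-7.5) + 1.5*(-8.1) = 38.85
Numerator imag = 1.5*(-7.5) - (-6.8)*(-8.1) = -66.33
Denominator = 121.86
Re(z) = 38.85/121.86 = 0.3188
Im(z) = -66.33/121.86 = -0.5443

Re(z) = 0.3188, Im(z) = -0.5443


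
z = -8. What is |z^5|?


|z| = sqrt(64+0) = sqrt(64) = 8
|z^5| = |z|^5 = 8^5 = 32768

|z^5| = 32768


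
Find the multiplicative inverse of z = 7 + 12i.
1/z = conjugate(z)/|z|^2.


|z|^2 = 49+144 = 193
1/z = (7 - 12i)/193

1/z = 0.0363 - 0.0622i


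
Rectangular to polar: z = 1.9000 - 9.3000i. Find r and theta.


r = sqrt(3.61+86.49) = sqrt(90.1) = 9.4921
theta = atan2(-9.3, 1.9) = -78.4533 degrees

r = 9.4921, theta = -78.4533 degrees


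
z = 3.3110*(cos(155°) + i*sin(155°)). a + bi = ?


a = 3.3110*cos(155°) = 3.3110*(-0.9063) = -3.0008
b = 3.3110*sin(155°) = 3.3110*0.42262 = 1.3993

-3.0008 + 1.3993i


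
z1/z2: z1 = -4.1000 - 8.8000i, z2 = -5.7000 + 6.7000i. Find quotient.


Conjugate of z2 = -5.7000 - 6.7000i
Numerator: (-4.1000 - 8.8000i)(-5.7000 - 6.7000i) = -35.5900 + 77.6300i
Denominator: (-5.7)^2 + 6.7^2 = 77.38
Result = (-35.5900 + 77.6300i)/77.38

-0.4599 + 1.0032i


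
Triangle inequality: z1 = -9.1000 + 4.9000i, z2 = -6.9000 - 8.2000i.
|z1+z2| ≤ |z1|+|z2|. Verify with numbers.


|z1| = sqrt((-9.1)^2 + 4.9^2) = sqrt(106.82) = 10.3354
|z2| = sqrt((-6.9)^2 + (-8.2)^2) = sqrt(114.85) = 10.7168
z1+z2 = -16.0000 - 3.3000i
|z1+z2| = sqrt(266.89) = 16.3368
|z1|+|z2| = 10.3354 + 10.7168 = 21.0522

|z1+z2| = 16.3368 ≤ |z1|+|z2| = 21.0522 (verified)


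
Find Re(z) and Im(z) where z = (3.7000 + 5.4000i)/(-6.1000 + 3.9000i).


Multiply by conjugate: (3.7000 + 5.4000i)(-6.1000 - 3.9000i) / ((-6.1)^2 + 3.9^2)
Numerator real = 3.7*(-6.1) + 5.4*3.9 = -1.51
Numerator imag = 5.4*(-6.1) - 3.7*3.9 = -47.37
Denominator = 52.42
Re(z) = -1.51/52.42 = -0.0288
Im(z) = -47.37/52.42 = -0.9037

Re(z) = -0.0288, Im(z) = -0.9037


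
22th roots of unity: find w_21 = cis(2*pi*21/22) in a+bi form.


Angle = 360*21/22 = 343.6364°
a = cos(343.6364°) = 0.9595
b = sin(343.6364°) = -0.2817

0.9595 - 0.2817i


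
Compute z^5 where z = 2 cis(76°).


r^5 = 2^5 = 32
n*theta = 5*76° = 380° = 20° (mod 360)
a = 32*cos(20°) = 30.0702
b = 32*sin(20°) = 10.9446

32 cis(20°) = 30.0702 + 10.9446i


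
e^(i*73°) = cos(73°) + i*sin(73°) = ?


cos(73°) = 0.2924
sin(73°) = 0.9563

e^(i*73°) = 0.2924 + 0.9563i


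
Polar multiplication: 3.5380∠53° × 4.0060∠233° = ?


r = 3.5380 * 4.0060 = 14.1732
theta = 53° + 233° = 286° = 286° (mod 360)

14.1732 cis(286°)


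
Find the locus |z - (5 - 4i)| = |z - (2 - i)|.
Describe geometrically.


Equal distances means the locus is the perpendicular bisector of z1 and z2.
Midpoint = ((5+2)/2, (-4+(-1))/2) = (3.5000, -2.5000)

Perpendicular bisector through (3.5000, -2.5000)


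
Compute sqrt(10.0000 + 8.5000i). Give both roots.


|z| = sqrt(100+72.25) = 13.1244
sqrt((|z|+a)/2) = sqrt((13.1244+10)/2) = sqrt(11.5622) = 3.4003
sqrt((|z|-a)/2) = sqrt((13.1244-10)/2) = sqrt(1.5622) = 1.2499

±(3.4003 + 1.2499i) i.e. 3.4003 + 1.2499i and -3.4003 - 1.2499i


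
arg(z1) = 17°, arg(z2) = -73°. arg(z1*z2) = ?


arg(z1*z2) = 17° - 73° = -56°
Normalized to (-180°, 180°]: -56°

-56°


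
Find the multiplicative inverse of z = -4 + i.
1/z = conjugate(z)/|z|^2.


|z|^2 = 16+1 = 17
1/z = (-4 - 1i)/17

1/z = -0.2353 - 0.0588i


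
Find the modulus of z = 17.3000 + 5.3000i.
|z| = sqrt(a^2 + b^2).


|z| = sqrt(17.3^2 + 5.3^2) = sqrt(299.29 + 28.09) = sqrt(327.38) = 18.0936

|z| = 18.0936


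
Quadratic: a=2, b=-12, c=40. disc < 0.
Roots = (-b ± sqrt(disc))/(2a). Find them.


disc = (-12)^2 - 4*2*40 = 144 - 320 = -176
sqrt(|disc|) = sqrt(176) = 13.2665
Real part = 12/(2*2) = 3.0000
Imag part = 13.2665/(2*2) = 3.3166

3.0000 ± 3.3166i


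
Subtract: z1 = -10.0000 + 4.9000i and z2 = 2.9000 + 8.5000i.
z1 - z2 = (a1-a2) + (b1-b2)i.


Real: -10 - 2.9 = -12.9
Imag: 4.9 - 8.5 = -3.6

-12.9000 - 3.6000i


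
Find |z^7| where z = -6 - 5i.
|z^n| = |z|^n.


|z| = sqrt(36+25) = sqrt(61) = 7.8102
|z^7| = |z|^7 = (sqrt(61))^7 = 61^3 * sqrt(61) = 226981*sqrt(61)

|z^7| = 226981*sqrt(61) ≈ 1772778.2817


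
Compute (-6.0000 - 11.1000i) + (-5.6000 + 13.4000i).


Real: -6 - 5.6 = -11.6
Imag: -11.1 + 13.4 = 2.3

-11.6000 + 2.3000i


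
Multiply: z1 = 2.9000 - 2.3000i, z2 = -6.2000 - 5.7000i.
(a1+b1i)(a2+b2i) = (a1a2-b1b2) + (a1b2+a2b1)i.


Real = 2.9*(-6.2) - (-2.3)*(-5.7) = -17.98 - 13.11 = -31.09
Imag = 2.9*(-5.7) - (6.2)*(-2.3) = -16.53 + 14.26 = -2.27

-31.0900 - 2.2700i


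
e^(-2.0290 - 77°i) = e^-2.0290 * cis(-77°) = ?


e^-2.0290 = 0.1315
cos(-77°) = 0.225
sin(-77°) = -0.9744
Real = 0.1315*0.225 = 0.0296
Imag = 0.1315*(-0.9744) = -0.1281

0.0296 - 0.1281i


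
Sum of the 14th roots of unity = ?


The sum of all 14th roots of unity is 0.
Geometric series: (1 - w^14)/(1 - w) = (1-1)/(1-w) = 0 since w^14 = 1, w ≠ 1.
Alternatively: coefficient of z^13 in z^14 - 1 is 0.

0


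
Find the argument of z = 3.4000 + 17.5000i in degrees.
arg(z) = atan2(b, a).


Re = 3.4, Im = 17.5
arg = atan2(17.5, 3.4) = 79.0052 degrees

arg(z) = 79.0052 degrees


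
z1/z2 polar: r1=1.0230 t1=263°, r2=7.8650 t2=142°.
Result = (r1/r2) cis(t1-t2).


r = 1.0230 / 7.8650 = 0.1301
theta = 263° - 142° = 121° = 121° (mod 360)

0.1301 cis(121°)


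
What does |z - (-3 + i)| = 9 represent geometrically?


|z - z0| = r is a circle with center z0 and radius r.
Center = (-3, 1), radius = 9

Circle with center (-3, 1) and radius 9


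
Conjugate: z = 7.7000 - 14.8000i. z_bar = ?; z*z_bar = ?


z_bar = 7.7000 + 14.8000i
z*z_bar = 7.7^2 + (-14.8)^2 = 59.29 + 219.04 = 278.33

z_bar = 7.7000 + 14.8000i, z*z_bar = 278.33


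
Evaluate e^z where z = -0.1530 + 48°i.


e^-0.1530 = 0.8581
cos(48°) = 0.6691
sin(48°) = 0.7431
Real = 0.8581*0.6691 = 0.5742
Imag = 0.8581*0.7431 = 0.6377

0.5742 + 0.6377i


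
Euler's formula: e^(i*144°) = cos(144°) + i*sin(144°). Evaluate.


cos(144°) = -0.8090
sin(144°) = 0.5878

e^(i*144°) = -0.8090 + 0.5878i


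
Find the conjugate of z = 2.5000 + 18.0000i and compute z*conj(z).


z_bar = 2.5000 - 18.0000i
z*z_bar = 2.5^2 + 18^2 = 6.25 + 324 = 330.25

z_bar = 2.5000 - 18.0000i, z*z_bar = 330.25


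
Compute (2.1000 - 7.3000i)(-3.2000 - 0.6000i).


Real = 2.1*(-3.2) - (-7.3)*(-0.6) = -6.72 - 4.38 = -11.1
Imag = 2.1*(-0.6) - (3.2)*(-7.3) = -1.26 + 23.36 = 22.1

-11.1000 + 22.1000i


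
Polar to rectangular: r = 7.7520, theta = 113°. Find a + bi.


a = 7.7520*cos(113°) = 7.7520*(-0.39073) = -3.0289
b = 7.7520*sin(113°) = 7.7520*0.920505 = 7.1358

-3.0289 + 7.1358i


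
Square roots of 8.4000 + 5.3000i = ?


|z| = sqrt(70.56+28.09) = 9.9323
sqrt((|z|+a)/2) = sqrt((9.9323+8.4)/2) = sqrt(9.1661) = 3.0276
sqrt((|z|-a)/2) = sqrt((9.9323-8.4)/2) = sqrt(0.7661) = 0.8753

±(3.0276 + 0.8753i) i.e. 3.0276 + 0.8753i and -3.0276 - 0.8753i


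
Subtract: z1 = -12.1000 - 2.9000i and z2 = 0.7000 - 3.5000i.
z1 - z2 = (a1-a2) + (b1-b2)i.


Real: -12.1 - 0.7 = -12.8
Imag: -2.9 + 3.5 = 0.6

-12.8000 + 0.6000i


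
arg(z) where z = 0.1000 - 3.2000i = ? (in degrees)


Re = 0.1, Im = -3.2
arg = atan2(-3.2, 0.1) = -88.2101 degrees

arg(z) = -88.2101 degrees


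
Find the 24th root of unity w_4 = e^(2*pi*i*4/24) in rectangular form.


Angle = 360*4/24 = 60°
a = cos(60°) = 0.5000
b = sin(60°) = 0.8660

0.5000 + 0.8660i


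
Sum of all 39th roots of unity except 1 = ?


With w = e^(2*pi*i/39), all 39 of the 39th roots of unity w^0 = 1, w, ..., w^(38) sum to 0: 1 + w + ... + w^(38) = (1 - w^39)/(1 - w) = 0 since w^39 = 1, w ≠ 1.
Removing the root 1: w + w^2 + ... + w^(38) = 0 - 1 = -1

Sum = -1


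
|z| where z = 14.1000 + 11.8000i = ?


|z| = sqrt(14.1^2 + 11.8^2) = sqrt(198.81 + 139.24) = sqrt(338.05) = 18.3861

|z| = 18.3861


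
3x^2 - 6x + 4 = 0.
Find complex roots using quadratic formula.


disc = (-6)^2 - 4*3*4 = 36 - 48 = -12
sqrt(|disc|) = sqrt(12) = 3.4641
Real part = 6/(2*3) = 1.0000
Imag part = 3.4641/(2*3) = 0.5774

1.0000 ± 0.5774i


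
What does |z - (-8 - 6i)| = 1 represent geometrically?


|z - z0| = r is a circle with center z0 and radius r.
Center = (-8, -6), radius = 1

Circle with center (-8, -6) and radius 1


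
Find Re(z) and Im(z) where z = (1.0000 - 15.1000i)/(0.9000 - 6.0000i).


Multiply by conjugate: (1.0000 - 15.1000i)(0.9000 + 6.0000i) / (0.9^2 + (-6)^2)
Numerator real = 1*0.9 - (15.1)*(-6) = 91.5
Numerator imag = -15.1*0.9 - 1*(-6) = -7.59
Denominator = 36.81
Re(z) = 91.5/36.81 = 2.4857
Im(z) = -7.59/36.81 = -0.2062

Re(z) = 2.4857, Im(z) = -0.2062


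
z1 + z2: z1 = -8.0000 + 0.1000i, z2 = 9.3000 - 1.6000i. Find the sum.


Real: -8 + 9.3 = 1.3
Imag: 0.1 - 1.6 = -1.5

1.3000 - 1.5000i


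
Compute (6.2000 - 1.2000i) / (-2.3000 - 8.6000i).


Conjugate of z2 = -2.3000 + 8.6000i
Numerator: (6.2000 - 1.2000i)(-2.3000 + 8.6000i) = -3.9400 + 56.0800i
Denominator: (-2.3)^2 + (-8.6)^2 = 79.25
Result = (-3.9400 + 56.0800i)/79.25

-0.0497 + 0.7076i


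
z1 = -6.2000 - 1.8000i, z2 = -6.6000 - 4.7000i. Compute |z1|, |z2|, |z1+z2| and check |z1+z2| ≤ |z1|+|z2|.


|z1| = sqrt((-6.2)^2 + (-1.8)^2) = sqrt(41.68) = 6.4560
|z2| = sqrt((-6.6)^2 + (-4.7)^2) = sqrt(65.65) = 8.1025
z1+z2 = -12.8000 - 6.5000i
|z1+z2| = sqrt(206.09) = 14.3558
|z1|+|z2| = 6.4560 + 8.1025 = 14.5585

|z1+z2| = 14.3558 ≤ |z1|+|z2| = 14.5585 (verified)


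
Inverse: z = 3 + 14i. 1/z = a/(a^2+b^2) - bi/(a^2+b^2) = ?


|z|^2 = 9+196 = 205
1/z = (3 - 14i)/205

1/z = 0.0146 - 0.0683i


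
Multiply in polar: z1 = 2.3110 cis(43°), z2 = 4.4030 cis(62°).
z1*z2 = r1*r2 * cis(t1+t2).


r = 2.3110 * 4.4030 = 10.1753
theta = 43° + 62° = 105° = 105° (mod 360)

10.1753 cis(105°)


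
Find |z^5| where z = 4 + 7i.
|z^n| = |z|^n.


|z| = sqrt(16+49) = sqrt(65) = 8.0623
|z^5| = |z|^5 = (sqrt(65))^5 = 65^2 * sqrt(65) = 4225*sqrt(65)

|z^5| = 4225*sqrt(65) ≈ 34063.0390


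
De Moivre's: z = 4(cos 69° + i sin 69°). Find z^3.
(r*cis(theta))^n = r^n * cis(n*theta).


r^3 = 4^3 = 64
n*theta = 3*69° = 207° = 207° (mod 360)
a = 64*cos(207°) = -57.0244
b = 64*sin(207°) = -29.0554

64 cis(207°) = -57.0244 - 29.0554i


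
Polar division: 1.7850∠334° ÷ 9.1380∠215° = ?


r = 1.7850 / 9.1380 = 0.1953
theta = 334° - 215° = 119° = 119° (mod 360)

0.1953 cis(119°)


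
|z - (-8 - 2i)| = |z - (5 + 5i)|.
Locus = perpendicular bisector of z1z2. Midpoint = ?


Equal distances means the locus is the perpendicular bisector of z1 and z2.
Midpoint = ((-8+5)/2, (-2+5)/2) = (-1.5000, 1.5000)

Perpendicular bisector through (-1.5000, 1.5000)


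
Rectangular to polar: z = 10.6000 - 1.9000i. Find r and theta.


r = sqrt(112.36+3.61) = sqrt(115.97) = 10.7689
theta = atan2(-1.9, 10.6) = -10.1621 degrees

r = 10.7689, theta = -10.1621 degrees


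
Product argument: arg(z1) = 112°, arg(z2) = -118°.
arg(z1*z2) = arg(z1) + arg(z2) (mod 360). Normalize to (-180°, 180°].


arg(z1*z2) = 112° - 118° = -6°
Normalized to (-180°, 180°]: -6°

-6°


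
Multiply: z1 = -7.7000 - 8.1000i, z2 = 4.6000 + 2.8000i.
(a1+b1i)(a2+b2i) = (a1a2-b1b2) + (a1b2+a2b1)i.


Real = -7.7*4.6 - (-8.1)*2.8 = -35.42 - (-22.68) = -12.74
Imag = -7.7*2.8 + 4.6*(-8.1) = -21.56 - (37.26) = -58.82

-12.7400 - 58.8200i


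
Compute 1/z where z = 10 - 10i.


|z|^2 = 100+100 = 200
1/z = (10 + 10i)/200

1/z = 0.0500 + 0.0500i


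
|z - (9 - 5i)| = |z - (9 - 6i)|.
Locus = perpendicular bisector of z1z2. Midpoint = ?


Equal distances means the locus is the perpendicular bisector of z1 and z2.
Midpoint = ((9+9)/2, (-5+(-6))/2) = (9.0000, -5.5000)

Perpendicular bisector through (9.0000, -5.5000)


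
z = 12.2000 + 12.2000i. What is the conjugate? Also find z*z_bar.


z_bar = 12.2000 - 12.2000i
z*z_bar = 12.2^2 + 12.2^2 = 148.84 + 148.84 = 297.68

z_bar = 12.2000 - 12.2000i, z*z_bar = 297.68


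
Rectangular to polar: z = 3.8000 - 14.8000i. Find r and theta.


r = sqrt(14.44+219.04) = sqrt(233.48) = 15.2801
theta = atan2(-14.8, 3.8) = -75.6000 degrees

r = 15.2801, theta = -75.6000 degrees


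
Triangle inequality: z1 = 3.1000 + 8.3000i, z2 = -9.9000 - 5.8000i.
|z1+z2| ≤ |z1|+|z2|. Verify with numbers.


|z1| = sqrt(3.1^2 + 8.3^2) = sqrt(78.5) = 8.8600
|z2| = sqrt((-9.9)^2 + (-5.8)^2) = sqrt(131.65) = 11.4739
z1+z2 = -6.8000 + 2.5000i
|z1+z2| = sqrt(52.49) = 7.2450
|z1|+|z2| = 8.8600 + 11.4739 = 20.3339

|z1+z2| = 7.2450 ≤ |z1|+|z2| = 20.3339 (verified)


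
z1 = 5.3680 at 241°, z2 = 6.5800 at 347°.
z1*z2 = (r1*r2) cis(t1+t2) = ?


r = 5.3680 * 6.5800 = 35.3214
theta = 241° + 347° = 588° = 228° (mod 360)

35.3214 cis(228°)


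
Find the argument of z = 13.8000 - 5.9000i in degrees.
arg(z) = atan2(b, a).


Re = 13.8, Im = -5.9
arg = atan2(-5.9, 13.8) = -23.1485 degrees

arg(z) = -23.1485 degrees


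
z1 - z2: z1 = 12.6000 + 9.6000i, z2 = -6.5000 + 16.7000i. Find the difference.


Real: 12.6 + 6.5 = 19.1
Imag: 9.6 - 16.7 = -7.1

19.1000 - 7.1000i


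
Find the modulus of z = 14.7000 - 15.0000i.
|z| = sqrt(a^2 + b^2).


|z| = sqrt(14.7^2 + (-15)^2) = sqrt(216.09 + 225) = sqrt(441.09) = 21.0021

|z| = 21.0021


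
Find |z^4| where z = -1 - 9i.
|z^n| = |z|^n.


|z| = sqrt(1+81) = sqrt(82) = 9.0554
|z^4| = |z|^4 = (sqrt(82))^4 = 82^2 = 6724

|z^4| = 6724


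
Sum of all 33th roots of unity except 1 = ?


With w = e^(2*pi*i/33), all 33 of the 33th roots of unity w^0 = 1, w, ..., w^(32) sum to 0: 1 + w + ... + w^(32) = (1 - w^33)/(1 - w) = 0 since w^33 = 1, w ≠ 1.
Removing the root 1: w + w^2 + ... + w^(32) = 0 - 1 = -1

Sum = -1


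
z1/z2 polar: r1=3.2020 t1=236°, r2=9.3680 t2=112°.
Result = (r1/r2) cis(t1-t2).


r = 3.2020 / 9.3680 = 0.3418
theta = 236° - 112° = 124° = 124° (mod 360)

0.3418 cis(124°)


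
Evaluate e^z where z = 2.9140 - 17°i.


e^2.9140 = 18.4304
cos(-17°) = 0.956305
sin(-17°) = -0.29237
Real = 18.4304*0.956305 = 17.6251
Imag = 18.4304*(-0.29237) = -5.3885

17.6251 - 5.3885i


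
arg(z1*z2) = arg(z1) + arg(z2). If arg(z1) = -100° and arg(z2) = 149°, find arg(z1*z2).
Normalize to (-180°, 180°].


arg(z1*z2) = -100° + 149° = 49°
Normalized to (-180°, 180°]: 49°

49°


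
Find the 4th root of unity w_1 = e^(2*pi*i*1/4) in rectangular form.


Angle = 360*1/4 = 90°
a = cos(90°) = 0
b = sin(90°) = 1.0000

0 + 1.0000i


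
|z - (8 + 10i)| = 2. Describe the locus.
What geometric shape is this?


|z - z0| = r is a circle with center z0 and radius r.
Center = (8, 10), radius = 2

Circle with center (8, 10) and radius 2


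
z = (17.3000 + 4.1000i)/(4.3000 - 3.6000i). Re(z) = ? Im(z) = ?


Multiply by conjugate: (17.3000 + 4.1000i)(4.3000 + 3.6000i) / (4.3^2 + (-3.6)^2)
Numerator real = 17.3*4.3 + 4.1*(-3.6) = 59.63
Numerator imag = 4.1*4.3 - 17.3*(-3.6) = 79.91
Denominator = 31.45
Re(z) = 59.63/31.45 = 1.8960
Im(z) = 79.91/31.45 = 2.5409

Re(z) = 1.8960, Im(z) = 2.5409


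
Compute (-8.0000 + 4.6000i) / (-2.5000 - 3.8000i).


Conjugate of z2 = -2.5000 + 3.8000i
Numerator: (-8.0000 + 4.6000i)(-2.5000 + 3.8000i) = 2.5200 - 41.9000i
Denominator: (-2.5)^2 + (-3.8)^2 = 20.69
Result = (2.5200 - 41.9000i)/20.69

0.1218 - 2.0251i


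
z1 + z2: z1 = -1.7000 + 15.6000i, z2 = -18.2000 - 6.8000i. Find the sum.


Real: -1.7 - 18.2 = -19.9
Imag: 15.6 - 6.8 = 8.8

-19.9000 + 8.8000i


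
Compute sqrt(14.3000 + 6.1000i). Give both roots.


|z| = sqrt(204.49+37.21) = 15.5467
sqrt((|z|+a)/2) = sqrt((15.5467+14.3)/2) = sqrt(14.9234) = 3.8631
sqrt((|z|-a)/2) = sqrt((15.5467-14.3)/2) = sqrt(0.6234) = 0.7895

±(3.8631 + 0.7895i) i.e. 3.8631 + 0.7895i and -3.8631 - 0.7895i


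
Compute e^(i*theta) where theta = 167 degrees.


cos(167°) = -0.9744
sin(167°) = 0.2250

e^(i*167°) = -0.9744 + 0.2250i


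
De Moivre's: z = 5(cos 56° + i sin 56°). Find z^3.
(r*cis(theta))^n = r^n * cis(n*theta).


r^3 = 5^3 = 125
n*theta = 3*56° = 168° = 168° (mod 360)
a = 125*cos(168°) = -122.2685
b = 125*sin(168°) = 25.9890

125 cis(168°) = -122.2685 + 25.9890i


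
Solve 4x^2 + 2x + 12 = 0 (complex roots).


disc = 2^2 - 4*4*12 = 4 - 192 = -188
sqrt(|disc|) = sqrt(188) = 13.7113
Real part = -2/(2*4) = -0.2500
Imag part = 13.7113/(2*4) = 1.7139

-0.2500 ± 1.7139i


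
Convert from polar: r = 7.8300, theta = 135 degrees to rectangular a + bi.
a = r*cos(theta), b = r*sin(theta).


a = 7.8300*cos(135°) = 7.8300*(-0.7071) = -5.5366
b = 7.8300*sin(135°) = 7.8300*0.7071 = 5.5366

-5.5366 + 5.5366i


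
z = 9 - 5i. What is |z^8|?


|z| = sqrt(81+25) = sqrt(106) = 10.2956
|z^8| = |z|^8 = (sqrt(106))^8 = 106^4 = 126247696

|z^8| = 126247696


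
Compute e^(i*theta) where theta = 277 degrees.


cos(277°) = 0.1219
sin(277°) = -0.9925

e^(i*277°) = 0.1219 - 0.9925i


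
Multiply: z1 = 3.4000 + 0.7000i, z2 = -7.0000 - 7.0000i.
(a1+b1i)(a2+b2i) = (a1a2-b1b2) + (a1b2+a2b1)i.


Real = 3.4*(-7) - 0.7*(-7) = -23.8 - (-4.9) = -18.9
Imag = 3.4*(-7) - (7)*0.7 = -23.8 - (4.9) = -28.7

-18.9000 - 28.7000i


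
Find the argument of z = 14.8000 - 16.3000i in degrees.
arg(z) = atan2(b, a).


Re = 14.8, Im = -16.3
arg = atan2(-16.3, 14.8) = -47.7613 degrees

arg(z) = -47.7613 degrees


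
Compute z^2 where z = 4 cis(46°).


r^2 = 4^2 = 16
n*theta = 2*46° = 92° = 92° (mod 360)
a = 16*cos(92°) = -0.5584
b = 16*sin(92°) = 15.9903

16 cis(92°) = -0.5584 + 15.9903i


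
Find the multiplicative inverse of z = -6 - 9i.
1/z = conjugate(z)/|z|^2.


|z|^2 = 36+81 = 117
1/z = (-6 + 9i)/117

1/z = -0.0513 + 0.0769i


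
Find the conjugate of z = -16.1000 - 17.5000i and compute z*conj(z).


z_bar = -16.1000 + 17.5000i
z*z_bar = (-16.1)^2 + (-17.5)^2 = 259.21 + 306.25 = 565.46

z_bar = -16.1000 + 17.5000i, z*z_bar = 565.46


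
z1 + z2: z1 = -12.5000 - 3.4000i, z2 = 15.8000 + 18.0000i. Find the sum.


Real: -12.5 + 15.8 = 3.3
Imag: -3.4 + 18 = 14.6

3.3000 + 14.6000i


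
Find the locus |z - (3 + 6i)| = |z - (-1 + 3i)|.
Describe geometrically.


Equal distances means the locus is the perpendicular bisector of z1 and z2.
Midpoint = ((3+(-1))/2, (6+3)/2) = (1.0000, 4.5000)

Perpendicular bisector through (1.0000, 4.5000)


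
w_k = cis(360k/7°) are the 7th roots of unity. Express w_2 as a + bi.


Angle = 360*2/7 = 102.8571°
a = cos(102.8571°) = -0.2225
b = sin(102.8571°) = 0.9749

-0.2225 + 0.9749i


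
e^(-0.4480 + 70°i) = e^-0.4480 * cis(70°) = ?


e^-0.4480 = 0.6389
cos(70°) = 0.342
sin(70°) = 0.9397
Real = 0.6389*0.342 = 0.2185
Imag = 0.6389*0.9397 = 0.6004

0.2185 + 0.6004i


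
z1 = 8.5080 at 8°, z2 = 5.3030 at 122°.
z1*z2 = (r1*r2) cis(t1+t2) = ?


r = 8.5080 * 5.3030 = 45.1179
theta = 8° + 122° = 130° = 130° (mod 360)

45.1179 cis(130°)


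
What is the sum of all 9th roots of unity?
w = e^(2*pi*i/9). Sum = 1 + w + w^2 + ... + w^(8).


The sum of all 9th roots of unity is 0.
Geometric series: (1 - w^9)/(1 - w) = (1-1)/(1-w) = 0 since w^9 = 1, w ≠ 1.
Alternatively: coefficient of z^8 in z^9 - 1 is 0.

0


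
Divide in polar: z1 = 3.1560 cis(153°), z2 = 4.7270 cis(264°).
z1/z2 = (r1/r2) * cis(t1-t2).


r = 3.1560 / 4.7270 = 0.6677
theta = 153° - 264° = -111° = 249° (mod 360)

0.6677 cis(249°)


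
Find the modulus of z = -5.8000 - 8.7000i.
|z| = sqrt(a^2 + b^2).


|z| = sqrt((-5.8)^2 + (-8.7)^2) = sqrt(33.64 + 75.69) = sqrt(109.33) = 10.4561

|z| = 10.4561


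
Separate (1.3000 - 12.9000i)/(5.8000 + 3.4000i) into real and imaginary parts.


Multiply by conjugate: (1.3000 - 12.9000i)(5.8000 - 3.4000i) / (5.8^2 + 3.4^2)
Numerator real = 1.3*5.8 - (12.9)*3.4 = -36.32
Numerator imag = -12.9*5.8 - 1.3*3.4 = -79.24
Denominator = 45.2
Re(z) = -36.32/45.2 = -0.8035
Im(z) = -79.24/45.2 = -1.7531

Re(z) = -0.8035, Im(z) = -1.7531


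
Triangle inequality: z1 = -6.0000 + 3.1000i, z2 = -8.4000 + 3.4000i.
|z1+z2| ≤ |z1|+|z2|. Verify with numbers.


|z1| = sqrt((-6)^2 + 3.1^2) = sqrt(45.61) = 6.7535
|z2| = sqrt((-8.4)^2 + 3.4^2) = sqrt(82.12) = 9.0620
z1+z2 = -14.4000 + 6.5000i
|z1+z2| = sqrt(249.61) = 15.7991
|z1|+|z2| = 6.7535 + 9.0620 = 15.8155

|z1+z2| = 15.7991 ≤ |z1|+|z2| = 15.8155 (verified)


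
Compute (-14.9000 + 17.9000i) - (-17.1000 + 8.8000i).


Real: -14.9 + 17.1 = 2.2
Imag: 17.9 - 8.8 = 9.1

2.2000 + 9.1000i


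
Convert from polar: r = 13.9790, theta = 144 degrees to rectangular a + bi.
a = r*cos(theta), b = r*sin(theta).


a = 13.9790*cos(144°) = 13.9790*(-0.809017) = -11.3092
b = 13.9790*sin(144°) = 13.9790*0.58779 = 8.2167

-11.3092 + 8.2167i


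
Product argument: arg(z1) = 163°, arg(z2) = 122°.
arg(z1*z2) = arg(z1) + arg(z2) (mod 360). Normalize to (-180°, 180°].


arg(z1*z2) = 163° + 122° = 285°
Normalized to (-180°, 180°]: -75°

-75°


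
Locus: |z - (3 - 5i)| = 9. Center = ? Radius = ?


|z - z0| = r is a circle with center z0 and radius r.
Center = (3, -5), radius = 9

Circle with center (3, -5) and radius 9


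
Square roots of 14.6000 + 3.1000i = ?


|z| = sqrt(213.16+9.61) = 14.9255
sqrt((|z|+a)/2) = sqrt((14.9255+14.6)/2) = sqrt(14.7627) = 3.8422
sqrt((|z|-a)/2) = sqrt((14.9255-14.6)/2) = sqrt(0.1627) = 0.4034

±(3.8422 + 0.4034i) i.e. 3.8422 + 0.4034i and -3.8422 - 0.4034i


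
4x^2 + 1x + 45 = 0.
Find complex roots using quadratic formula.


disc = 1^2 - 4*4*45 = 1 - 720 = -719
sqrt(|disc|) = sqrt(719) = 26.8142
Real part = -1/(2*4) = -0.1250
Imag part = 26.8142/(2*4) = 3.3518

-0.1250 ± 3.3518i


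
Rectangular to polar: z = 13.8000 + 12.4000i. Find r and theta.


r = sqrt(190.44+153.76) = sqrt(344.2) = 18.5526
theta = atan2(12.4, 13.8) = 41.9413 degrees

r = 18.5526, theta = 41.9413 degrees


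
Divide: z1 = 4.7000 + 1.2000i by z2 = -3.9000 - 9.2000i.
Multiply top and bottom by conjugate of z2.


Conjugate of z2 = -3.9000 + 9.2000i
Numerator: (4.7000 + 1.2000i)(-3.9000 + 9.2000i) = -29.3700 + 38.5600i
Denominator: (-3.9)^2 + (-9.2)^2 = 99.85
Result = (-29.3700 + 38.5600i)/99.85

-0.2941 + 0.3862i


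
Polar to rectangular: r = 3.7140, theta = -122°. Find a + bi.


a = 3.7140*cos(-122°) = 3.7140*(-0.52992) = -1.9681
b = 3.7140*sin(-122°) = 3.7140*(-0.84805) = -3.1497

-1.9681 - 3.1497i


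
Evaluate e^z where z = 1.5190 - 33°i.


e^1.5190 = 4.5677
cos(-33°) = 0.83867
sin(-33°) = -0.544639
Real = 4.5677*0.83867 = 3.8308
Imag = 4.5677*(-0.544639) = -2.4877

3.8308 - 2.4877i


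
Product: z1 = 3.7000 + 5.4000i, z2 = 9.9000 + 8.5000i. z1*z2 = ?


Real = 3.7*9.9 - 5.4*8.5 = 36.63 - 45.9 = -9.27
Imag = 3.7*8.5 + 9.9*5.4 = 31.45 + 53.46 = 84.91

-9.2700 + 84.9100i


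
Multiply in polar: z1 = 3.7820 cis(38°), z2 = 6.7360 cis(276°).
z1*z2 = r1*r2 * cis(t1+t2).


r = 3.7820 * 6.7360 = 25.4756
theta = 38° + 276° = 314° = 314° (mod 360)

25.4756 cis(314°)


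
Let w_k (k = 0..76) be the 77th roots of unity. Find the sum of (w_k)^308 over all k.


The roots are w_k = w^k with w = e^(2*pi*i/77), and (w^k)^308 = (w^308)^k.
So S = 1 + u + u^2 + ... + u^(76) with u = w^308.
308 = 4*77 + 0, so 308 is a multiple of 77 and u = (w^77)^4 = 1.
Every one of the 77 terms equals 1: S = 77

S = 77


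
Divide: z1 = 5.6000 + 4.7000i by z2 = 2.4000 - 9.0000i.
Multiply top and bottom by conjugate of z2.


Conjugate of z2 = 2.4000 + 9.0000i
Numerator: (5.6000 + 4.7000i)(2.4000 + 9.0000i) = -28.8600 + 61.6800i
Denominator: 2.4^2 + (-9)^2 = 86.76
Result = (-28.8600 + 61.6800i)/86.76

-0.3326 + 0.7109i


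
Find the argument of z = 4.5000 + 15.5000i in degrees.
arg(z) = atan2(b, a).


Re = 4.5, Im = 15.5
arg = atan2(15.5, 4.5) = 73.8108 degrees

arg(z) = 73.8108 degrees


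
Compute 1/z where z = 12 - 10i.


|z|^2 = 144+100 = 244
1/z = (12 + 10i)/244

1/z = 0.0492 + 0.0410i
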